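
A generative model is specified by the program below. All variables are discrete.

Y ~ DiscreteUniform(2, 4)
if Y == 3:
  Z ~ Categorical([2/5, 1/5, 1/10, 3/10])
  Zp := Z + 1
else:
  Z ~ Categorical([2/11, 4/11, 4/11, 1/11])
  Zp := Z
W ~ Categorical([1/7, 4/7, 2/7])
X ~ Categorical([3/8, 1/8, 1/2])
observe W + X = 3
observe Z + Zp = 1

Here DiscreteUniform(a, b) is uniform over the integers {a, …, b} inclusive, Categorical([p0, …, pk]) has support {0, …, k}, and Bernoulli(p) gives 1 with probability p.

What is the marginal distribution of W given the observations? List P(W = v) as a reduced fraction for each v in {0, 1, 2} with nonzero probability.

Enumerate traces; 2 have nonzero weight after conditioning:
  (Y=3, Z=0, W=1, X=2) weight 4/105
  (Y=3, Z=0, W=2, X=1) weight 1/210
Group by W:
  weight(W=1) = 4/105
  weight(W=2) = 1/210
Total weight = 4/105 + 1/210 = 3/70
P(W=1 | obs) = 4/105 / 3/70 = 8/9
P(W=2 | obs) = 1/210 / 3/70 = 1/9

P(W=1) = 8/9, P(W=2) = 1/9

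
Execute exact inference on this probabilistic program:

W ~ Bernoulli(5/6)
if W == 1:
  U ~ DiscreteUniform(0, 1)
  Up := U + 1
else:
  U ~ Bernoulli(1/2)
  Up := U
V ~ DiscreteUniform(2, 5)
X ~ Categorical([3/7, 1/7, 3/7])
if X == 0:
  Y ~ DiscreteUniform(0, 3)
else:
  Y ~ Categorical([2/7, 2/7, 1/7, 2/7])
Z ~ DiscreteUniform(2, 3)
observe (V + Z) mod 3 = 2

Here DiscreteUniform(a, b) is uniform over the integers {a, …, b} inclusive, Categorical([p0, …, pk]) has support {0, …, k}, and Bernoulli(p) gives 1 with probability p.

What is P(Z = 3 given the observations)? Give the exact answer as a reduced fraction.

P(Z = 3 | obs) = 2/3

Enumerate traces; 144 have nonzero weight after conditioning:
  (W=0, U=0, V=2, X=0, Y=0, Z=3) weight 1/896
  (W=0, U=0, V=2, X=0, Y=1, Z=3) weight 1/896
  (W=0, U=0, V=2, X=0, Y=2, Z=3) weight 1/896
  (W=0, U=0, V=2, X=0, Y=3, Z=3) weight 1/896
  (W=0, U=0, V=2, X=1, Y=0, Z=3) weight 1/2352
  (W=0, U=0, V=2, X=1, Y=1, Z=3) weight 1/2352
  (W=0, U=0, V=2, X=1, Y=2, Z=3) weight 1/4704
  (W=0, U=0, V=2, X=1, Y=3, Z=3) weight 1/2352
  (W=0, U=0, V=3, X=0, Y=0, Z=2) weight 1/896
  … 135 more
Group by Z:
  weight(Z=2) = 1/8
  weight(Z=3) = 1/4
Total weight = 1/8 + 1/4 = 3/8
P(Z=2 | obs) = 1/8 / 3/8 = 1/3
P(Z=3 | obs) = 1/4 / 3/8 = 2/3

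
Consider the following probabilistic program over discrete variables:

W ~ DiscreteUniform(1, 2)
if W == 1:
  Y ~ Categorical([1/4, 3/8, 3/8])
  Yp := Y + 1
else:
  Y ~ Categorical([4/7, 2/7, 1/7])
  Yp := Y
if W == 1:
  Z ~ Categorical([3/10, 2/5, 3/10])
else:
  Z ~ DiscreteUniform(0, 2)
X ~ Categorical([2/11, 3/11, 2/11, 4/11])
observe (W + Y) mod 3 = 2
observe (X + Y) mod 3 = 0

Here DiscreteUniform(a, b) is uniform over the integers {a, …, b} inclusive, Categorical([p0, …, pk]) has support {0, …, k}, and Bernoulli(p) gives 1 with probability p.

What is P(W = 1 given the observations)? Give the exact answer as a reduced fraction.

Enumerate traces; 9 have nonzero weight after conditioning:
  (W=1, Y=1, Z=0, X=2) weight 9/880
  (W=1, Y=1, Z=1, X=2) weight 3/220
  (W=1, Y=1, Z=2, X=2) weight 9/880
  (W=2, Y=0, Z=0, X=0) weight 4/231
  (W=2, Y=0, Z=0, X=3) weight 8/231
  (W=2, Y=0, Z=1, X=0) weight 4/231
  (W=2, Y=0, Z=1, X=3) weight 8/231
  (W=2, Y=0, Z=2, X=0) weight 4/231
  … 1 more
Group by W:
  weight(W=1) = 3/88
  weight(W=2) = 12/77
Total weight = 3/88 + 12/77 = 117/616
P(W=1 | obs) = 3/88 / 117/616 = 7/39
P(W=2 | obs) = 12/77 / 117/616 = 32/39

P(W = 1 | obs) = 7/39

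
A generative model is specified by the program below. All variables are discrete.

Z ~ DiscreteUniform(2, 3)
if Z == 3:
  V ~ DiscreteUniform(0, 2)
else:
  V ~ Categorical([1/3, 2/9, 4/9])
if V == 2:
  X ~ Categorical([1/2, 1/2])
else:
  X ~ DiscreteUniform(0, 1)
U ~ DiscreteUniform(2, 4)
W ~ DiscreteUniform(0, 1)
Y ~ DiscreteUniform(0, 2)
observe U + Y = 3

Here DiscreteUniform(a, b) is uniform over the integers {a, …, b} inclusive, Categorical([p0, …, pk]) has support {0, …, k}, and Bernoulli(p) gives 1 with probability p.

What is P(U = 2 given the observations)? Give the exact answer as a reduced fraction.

Enumerate traces; 48 have nonzero weight after conditioning:
  (Z=2, V=0, X=0, U=2, W=0, Y=1) weight 1/216
  (Z=2, V=0, X=0, U=2, W=1, Y=1) weight 1/216
  (Z=2, V=0, X=0, U=3, W=0, Y=0) weight 1/216
  (Z=2, V=0, X=0, U=3, W=1, Y=0) weight 1/216
  (Z=2, V=0, X=1, U=2, W=0, Y=1) weight 1/216
  (Z=2, V=0, X=1, U=2, W=1, Y=1) weight 1/216
  (Z=2, V=0, X=1, U=3, W=0, Y=0) weight 1/216
  (Z=2, V=0, X=1, U=3, W=1, Y=0) weight 1/216
  … 40 more
Group by U:
  weight(U=2) = 1/9
  weight(U=3) = 1/9
Total weight = 1/9 + 1/9 = 2/9
P(U=2 | obs) = 1/9 / 2/9 = 1/2
P(U=3 | obs) = 1/9 / 2/9 = 1/2

P(U = 2 | obs) = 1/2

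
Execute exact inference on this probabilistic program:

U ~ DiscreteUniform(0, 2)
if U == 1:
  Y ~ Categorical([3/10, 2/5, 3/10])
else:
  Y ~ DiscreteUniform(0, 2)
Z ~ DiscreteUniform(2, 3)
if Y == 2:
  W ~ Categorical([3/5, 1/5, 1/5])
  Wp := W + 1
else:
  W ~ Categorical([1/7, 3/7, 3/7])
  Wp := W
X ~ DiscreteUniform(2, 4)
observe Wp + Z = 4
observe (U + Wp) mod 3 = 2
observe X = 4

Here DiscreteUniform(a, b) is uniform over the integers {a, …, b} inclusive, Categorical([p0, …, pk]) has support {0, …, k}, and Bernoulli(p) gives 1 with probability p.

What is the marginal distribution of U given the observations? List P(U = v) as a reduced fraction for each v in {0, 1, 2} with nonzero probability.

P(U=0) = 185/437, P(U=1) = 252/437

Enumerate traces; 6 have nonzero weight after conditioning:
  (U=0, Y=0, Z=2, W=2, X=4) weight 1/126
  (U=0, Y=1, Z=2, W=2, X=4) weight 1/126
  (U=0, Y=2, Z=2, W=1, X=4) weight 1/270
  (U=1, Y=0, Z=3, W=1, X=4) weight 1/140
  (U=1, Y=1, Z=3, W=1, X=4) weight 1/105
  (U=1, Y=2, Z=3, W=0, X=4) weight 1/100
Group by U:
  weight(U=0) = 37/1890
  weight(U=1) = 2/75
Total weight = 37/1890 + 2/75 = 437/9450
P(U=0 | obs) = 37/1890 / 437/9450 = 185/437
P(U=1 | obs) = 2/75 / 437/9450 = 252/437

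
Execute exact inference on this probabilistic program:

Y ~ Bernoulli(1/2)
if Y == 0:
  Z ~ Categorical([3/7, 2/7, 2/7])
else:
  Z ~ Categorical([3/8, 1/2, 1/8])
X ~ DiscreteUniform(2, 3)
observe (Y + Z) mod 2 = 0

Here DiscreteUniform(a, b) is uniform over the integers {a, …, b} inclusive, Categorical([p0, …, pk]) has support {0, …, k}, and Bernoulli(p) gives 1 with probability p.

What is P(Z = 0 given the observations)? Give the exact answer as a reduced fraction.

P(Z = 0 | obs) = 6/17

Enumerate traces; 6 have nonzero weight after conditioning:
  (Y=0, Z=0, X=2) weight 3/28
  (Y=0, Z=0, X=3) weight 3/28
  (Y=0, Z=2, X=2) weight 1/14
  (Y=0, Z=2, X=3) weight 1/14
  (Y=1, Z=1, X=2) weight 1/8
  (Y=1, Z=1, X=3) weight 1/8
Group by Z:
  weight(Z=0) = 3/14
  weight(Z=1) = 1/4
  weight(Z=2) = 1/7
Total weight = 3/14 + 1/4 + 1/7 = 17/28
P(Z=0 | obs) = 3/14 / 17/28 = 6/17
P(Z=1 | obs) = 1/4 / 17/28 = 7/17
P(Z=2 | obs) = 1/7 / 17/28 = 4/17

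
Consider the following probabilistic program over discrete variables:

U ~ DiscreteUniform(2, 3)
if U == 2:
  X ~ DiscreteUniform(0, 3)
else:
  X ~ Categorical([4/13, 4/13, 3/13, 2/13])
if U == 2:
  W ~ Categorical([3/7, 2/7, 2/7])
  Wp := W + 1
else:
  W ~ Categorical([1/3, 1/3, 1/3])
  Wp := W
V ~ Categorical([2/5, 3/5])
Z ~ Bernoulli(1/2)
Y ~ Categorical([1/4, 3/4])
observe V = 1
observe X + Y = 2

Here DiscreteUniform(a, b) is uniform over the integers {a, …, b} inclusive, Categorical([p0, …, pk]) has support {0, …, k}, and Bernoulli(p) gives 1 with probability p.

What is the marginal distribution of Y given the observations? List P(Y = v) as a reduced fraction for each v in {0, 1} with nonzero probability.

P(Y=0) = 25/112, P(Y=1) = 87/112

Enumerate traces; 24 have nonzero weight after conditioning:
  (U=2, X=1, W=0, V=1, Z=0, Y=1) weight 27/2240
  (U=2, X=1, W=0, V=1, Z=1, Y=1) weight 27/2240
  (U=2, X=1, W=1, V=1, Z=0, Y=1) weight 9/1120
  (U=2, X=1, W=1, V=1, Z=1, Y=1) weight 9/1120
  (U=2, X=1, W=2, V=1, Z=0, Y=1) weight 9/1120
  (U=2, X=1, W=2, V=1, Z=1, Y=1) weight 9/1120
  (U=2, X=2, W=0, V=1, Z=0, Y=0) weight 9/2240
  (U=2, X=2, W=0, V=1, Z=1, Y=0) weight 9/2240
  … 16 more
Group by Y:
  weight(Y=0) = 15/416
  weight(Y=1) = 261/2080
Total weight = 15/416 + 261/2080 = 21/130
P(Y=0 | obs) = 15/416 / 21/130 = 25/112
P(Y=1 | obs) = 261/2080 / 21/130 = 87/112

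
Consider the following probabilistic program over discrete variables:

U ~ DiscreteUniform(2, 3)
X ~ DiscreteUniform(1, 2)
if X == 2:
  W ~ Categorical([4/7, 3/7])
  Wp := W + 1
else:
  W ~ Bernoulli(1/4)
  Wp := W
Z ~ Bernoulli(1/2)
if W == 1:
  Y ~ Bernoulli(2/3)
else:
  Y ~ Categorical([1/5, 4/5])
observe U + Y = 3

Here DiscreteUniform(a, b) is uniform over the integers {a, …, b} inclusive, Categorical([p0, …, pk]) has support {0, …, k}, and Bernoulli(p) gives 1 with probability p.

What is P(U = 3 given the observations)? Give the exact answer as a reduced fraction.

Enumerate traces; 16 have nonzero weight after conditioning:
  (U=2, X=1, W=0, Z=0, Y=1) weight 3/40
  (U=2, X=1, W=0, Z=1, Y=1) weight 3/40
  (U=2, X=1, W=1, Z=0, Y=1) weight 1/48
  (U=2, X=1, W=1, Z=1, Y=1) weight 1/48
  (U=2, X=2, W=0, Z=0, Y=1) weight 2/35
  (U=2, X=2, W=0, Z=1, Y=1) weight 2/35
  (U=2, X=2, W=1, Z=0, Y=1) weight 1/28
  (U=2, X=2, W=1, Z=1, Y=1) weight 1/28
  (U=3, X=1, W=0, Z=0, Y=0) weight 3/160
  … 7 more
Group by U:
  weight(U=2) = 317/840
  weight(U=3) = 103/840
Total weight = 317/840 + 103/840 = 1/2
P(U=2 | obs) = 317/840 / 1/2 = 317/420
P(U=3 | obs) = 103/840 / 1/2 = 103/420

P(U = 3 | obs) = 103/420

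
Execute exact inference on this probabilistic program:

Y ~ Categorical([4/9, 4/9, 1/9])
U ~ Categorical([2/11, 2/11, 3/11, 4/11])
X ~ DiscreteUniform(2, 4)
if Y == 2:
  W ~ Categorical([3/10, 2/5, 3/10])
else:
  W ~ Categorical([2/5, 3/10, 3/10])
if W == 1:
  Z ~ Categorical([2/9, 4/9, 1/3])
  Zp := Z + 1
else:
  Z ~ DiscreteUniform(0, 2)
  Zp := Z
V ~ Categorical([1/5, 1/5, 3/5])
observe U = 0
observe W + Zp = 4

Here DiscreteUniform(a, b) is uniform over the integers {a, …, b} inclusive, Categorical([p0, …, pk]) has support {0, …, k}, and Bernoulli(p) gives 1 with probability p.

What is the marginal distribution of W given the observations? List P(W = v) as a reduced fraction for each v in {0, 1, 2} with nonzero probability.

Enumerate traces; 54 have nonzero weight after conditioning:
  (Y=0, U=0, X=2, W=1, Z=2, V=0) weight 4/7425
  (Y=0, U=0, X=2, W=1, Z=2, V=1) weight 4/7425
  (Y=0, U=0, X=2, W=1, Z=2, V=2) weight 4/2475
  (Y=0, U=0, X=2, W=2, Z=2, V=0) weight 4/7425
  (Y=0, U=0, X=2, W=2, Z=2, V=1) weight 4/7425
  (Y=0, U=0, X=2, W=2, Z=2, V=2) weight 4/2475
  (Y=0, U=0, X=3, W=1, Z=2, V=0) weight 4/7425
  (Y=0, U=0, X=3, W=1, Z=2, V=1) weight 4/7425
  … 46 more
Group by W:
  weight(W=1) = 28/1485
  weight(W=2) = 1/55
Total weight = 28/1485 + 1/55 = 1/27
P(W=1 | obs) = 28/1485 / 1/27 = 28/55
P(W=2 | obs) = 1/55 / 1/27 = 27/55

P(W=1) = 28/55, P(W=2) = 27/55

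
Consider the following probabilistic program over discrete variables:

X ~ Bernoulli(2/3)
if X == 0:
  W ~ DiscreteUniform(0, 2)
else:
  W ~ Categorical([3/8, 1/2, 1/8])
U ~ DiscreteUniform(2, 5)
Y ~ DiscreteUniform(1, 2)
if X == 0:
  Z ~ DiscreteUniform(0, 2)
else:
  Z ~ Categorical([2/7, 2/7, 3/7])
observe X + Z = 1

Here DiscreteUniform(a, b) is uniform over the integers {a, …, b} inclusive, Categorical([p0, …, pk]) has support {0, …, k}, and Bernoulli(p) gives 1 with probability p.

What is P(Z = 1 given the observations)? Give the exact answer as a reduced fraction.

P(Z = 1 | obs) = 7/19

Enumerate traces; 48 have nonzero weight after conditioning:
  (X=0, W=0, U=2, Y=1, Z=1) weight 1/216
  (X=0, W=0, U=2, Y=2, Z=1) weight 1/216
  (X=0, W=0, U=3, Y=1, Z=1) weight 1/216
  (X=0, W=0, U=3, Y=2, Z=1) weight 1/216
  (X=0, W=0, U=4, Y=1, Z=1) weight 1/216
  (X=0, W=0, U=4, Y=2, Z=1) weight 1/216
  (X=0, W=0, U=5, Y=1, Z=1) weight 1/216
  (X=0, W=0, U=5, Y=2, Z=1) weight 1/216
  (X=1, W=0, U=2, Y=1, Z=0) weight 1/112
  … 39 more
Group by Z:
  weight(Z=0) = 4/21
  weight(Z=1) = 1/9
Total weight = 4/21 + 1/9 = 19/63
P(Z=0 | obs) = 4/21 / 19/63 = 12/19
P(Z=1 | obs) = 1/9 / 19/63 = 7/19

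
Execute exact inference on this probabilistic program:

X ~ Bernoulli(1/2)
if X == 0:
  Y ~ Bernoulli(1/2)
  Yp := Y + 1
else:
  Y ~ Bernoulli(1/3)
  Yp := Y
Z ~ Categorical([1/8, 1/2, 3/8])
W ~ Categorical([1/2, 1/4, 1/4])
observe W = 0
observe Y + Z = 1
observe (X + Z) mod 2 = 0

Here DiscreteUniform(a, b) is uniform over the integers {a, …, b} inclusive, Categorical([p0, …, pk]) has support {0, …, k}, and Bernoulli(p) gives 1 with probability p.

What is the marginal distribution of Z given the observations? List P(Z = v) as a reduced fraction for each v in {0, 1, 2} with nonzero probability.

P(Z=0) = 3/19, P(Z=1) = 16/19

Enumerate traces; 2 have nonzero weight after conditioning:
  (X=0, Y=1, Z=0, W=0) weight 1/64
  (X=1, Y=0, Z=1, W=0) weight 1/12
Group by Z:
  weight(Z=0) = 1/64
  weight(Z=1) = 1/12
Total weight = 1/64 + 1/12 = 19/192
P(Z=0 | obs) = 1/64 / 19/192 = 3/19
P(Z=1 | obs) = 1/12 / 19/192 = 16/19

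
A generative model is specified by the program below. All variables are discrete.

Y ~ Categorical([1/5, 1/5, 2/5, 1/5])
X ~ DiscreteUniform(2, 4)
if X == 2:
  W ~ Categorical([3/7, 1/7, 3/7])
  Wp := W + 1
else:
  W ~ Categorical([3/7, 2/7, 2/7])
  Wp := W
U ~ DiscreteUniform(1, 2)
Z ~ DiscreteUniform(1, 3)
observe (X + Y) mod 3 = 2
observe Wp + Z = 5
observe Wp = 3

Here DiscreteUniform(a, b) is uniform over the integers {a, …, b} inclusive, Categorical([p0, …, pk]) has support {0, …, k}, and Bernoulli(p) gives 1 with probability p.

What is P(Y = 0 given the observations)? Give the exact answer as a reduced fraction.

P(Y = 0 | obs) = 1/2

Enumerate traces; 4 have nonzero weight after conditioning:
  (Y=0, X=2, W=2, U=1, Z=2) weight 1/210
  (Y=0, X=2, W=2, U=2, Z=2) weight 1/210
  (Y=3, X=2, W=2, U=1, Z=2) weight 1/210
  (Y=3, X=2, W=2, U=2, Z=2) weight 1/210
Group by Y:
  weight(Y=0) = 1/105
  weight(Y=3) = 1/105
Total weight = 1/105 + 1/105 = 2/105
P(Y=0 | obs) = 1/105 / 2/105 = 1/2
P(Y=3 | obs) = 1/105 / 2/105 = 1/2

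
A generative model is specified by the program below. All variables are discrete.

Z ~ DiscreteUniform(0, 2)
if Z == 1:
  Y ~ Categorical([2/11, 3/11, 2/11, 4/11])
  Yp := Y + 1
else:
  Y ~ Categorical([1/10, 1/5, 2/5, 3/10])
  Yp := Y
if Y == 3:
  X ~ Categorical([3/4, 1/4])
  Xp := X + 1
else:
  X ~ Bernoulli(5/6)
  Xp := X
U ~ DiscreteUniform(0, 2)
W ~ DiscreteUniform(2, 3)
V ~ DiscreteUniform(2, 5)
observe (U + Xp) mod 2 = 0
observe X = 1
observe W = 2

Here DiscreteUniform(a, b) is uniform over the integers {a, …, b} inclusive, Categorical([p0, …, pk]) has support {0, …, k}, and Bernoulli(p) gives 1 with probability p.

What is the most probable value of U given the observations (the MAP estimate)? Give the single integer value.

Enumerate traces; 60 have nonzero weight after conditioning:
  (Z=0, Y=0, X=1, U=1, W=2, V=2) weight 1/864
  (Z=0, Y=0, X=1, U=1, W=2, V=3) weight 1/864
  (Z=0, Y=0, X=1, U=1, W=2, V=4) weight 1/864
  (Z=0, Y=0, X=1, U=1, W=2, V=5) weight 1/864
  (Z=0, Y=1, X=1, U=1, W=2, V=2) weight 1/432
  (Z=0, Y=1, X=1, U=1, W=2, V=3) weight 1/432
  (Z=0, Y=1, X=1, U=1, W=2, V=4) weight 1/432
  (Z=0, Y=1, X=1, U=1, W=2, V=5) weight 1/432
  (Z=0, Y=3, X=1, U=0, W=2, V=2) weight 1/960
  (Z=0, Y=3, X=1, U=2, W=2, V=2) weight 1/960
  … 50 more
Group by U:
  weight(U=0) = 53/3960
  weight(U=1) = 28/297
  weight(U=2) = 53/3960
Total weight = 53/3960 + 28/297 + 53/3960 = 719/5940
P(U=0 | obs) = 53/3960 / 719/5940 = 159/1438
P(U=1 | obs) = 28/297 / 719/5940 = 560/719
P(U=2 | obs) = 53/3960 / 719/5940 = 159/1438
argmax = 1

argmax_v P(U = v | obs) = 1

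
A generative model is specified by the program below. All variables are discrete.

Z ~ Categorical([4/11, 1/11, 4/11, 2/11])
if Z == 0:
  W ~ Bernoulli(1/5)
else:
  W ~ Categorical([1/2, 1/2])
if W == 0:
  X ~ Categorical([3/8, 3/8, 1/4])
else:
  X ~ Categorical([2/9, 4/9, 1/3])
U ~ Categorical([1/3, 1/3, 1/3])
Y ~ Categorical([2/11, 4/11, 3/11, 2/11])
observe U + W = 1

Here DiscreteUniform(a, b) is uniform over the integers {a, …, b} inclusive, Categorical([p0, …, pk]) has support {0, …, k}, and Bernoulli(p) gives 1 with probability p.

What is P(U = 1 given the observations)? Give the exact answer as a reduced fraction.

Enumerate traces; 96 have nonzero weight after conditioning:
  (Z=0, W=0, X=0, U=1, Y=0) weight 4/605
  (Z=0, W=0, X=0, U=1, Y=1) weight 8/605
  (Z=0, W=0, X=0, U=1, Y=2) weight 6/605
  (Z=0, W=0, X=0, U=1, Y=3) weight 4/605
  (Z=0, W=0, X=1, U=1, Y=0) weight 4/605
  (Z=0, W=0, X=1, U=1, Y=1) weight 8/605
  (Z=0, W=0, X=1, U=1, Y=2) weight 6/605
  (Z=0, W=0, X=1, U=1, Y=3) weight 4/605
  (Z=0, W=1, X=0, U=0, Y=0) weight 16/16335
  … 87 more
Group by U:
  weight(U=0) = 43/330
  weight(U=1) = 67/330
Total weight = 43/330 + 67/330 = 1/3
P(U=0 | obs) = 43/330 / 1/3 = 43/110
P(U=1 | obs) = 67/330 / 1/3 = 67/110

P(U = 1 | obs) = 67/110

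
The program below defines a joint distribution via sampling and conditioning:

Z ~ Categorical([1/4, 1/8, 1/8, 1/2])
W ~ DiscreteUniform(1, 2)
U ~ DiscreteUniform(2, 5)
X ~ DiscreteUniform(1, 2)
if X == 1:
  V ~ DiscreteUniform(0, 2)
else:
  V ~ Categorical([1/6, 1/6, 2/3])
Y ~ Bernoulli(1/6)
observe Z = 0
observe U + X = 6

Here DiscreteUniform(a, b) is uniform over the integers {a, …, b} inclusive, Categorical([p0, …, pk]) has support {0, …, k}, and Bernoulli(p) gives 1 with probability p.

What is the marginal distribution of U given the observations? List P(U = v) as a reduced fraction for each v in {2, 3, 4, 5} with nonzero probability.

Enumerate traces; 24 have nonzero weight after conditioning:
  (Z=0, W=1, U=4, X=2, V=0, Y=0) weight 5/2304
  (Z=0, W=1, U=4, X=2, V=0, Y=1) weight 1/2304
  (Z=0, W=1, U=4, X=2, V=1, Y=0) weight 5/2304
  (Z=0, W=1, U=4, X=2, V=1, Y=1) weight 1/2304
  (Z=0, W=1, U=4, X=2, V=2, Y=0) weight 5/576
  (Z=0, W=1, U=4, X=2, V=2, Y=1) weight 1/576
  (Z=0, W=1, U=5, X=1, V=0, Y=0) weight 5/1152
  (Z=0, W=1, U=5, X=1, V=0, Y=1) weight 1/1152
  … 16 more
Group by U:
  weight(U=4) = 1/32
  weight(U=5) = 1/32
Total weight = 1/32 + 1/32 = 1/16
P(U=4 | obs) = 1/32 / 1/16 = 1/2
P(U=5 | obs) = 1/32 / 1/16 = 1/2

P(U=4) = 1/2, P(U=5) = 1/2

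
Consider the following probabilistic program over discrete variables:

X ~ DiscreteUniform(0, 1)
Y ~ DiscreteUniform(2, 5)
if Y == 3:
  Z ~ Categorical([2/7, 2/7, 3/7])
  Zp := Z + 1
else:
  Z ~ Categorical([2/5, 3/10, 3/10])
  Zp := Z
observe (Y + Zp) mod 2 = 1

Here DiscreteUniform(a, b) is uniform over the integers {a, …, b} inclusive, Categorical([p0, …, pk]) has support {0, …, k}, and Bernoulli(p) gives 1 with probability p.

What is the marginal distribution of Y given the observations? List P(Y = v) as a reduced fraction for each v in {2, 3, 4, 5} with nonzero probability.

Enumerate traces; 10 have nonzero weight after conditioning:
  (X=0, Y=2, Z=1) weight 3/80
  (X=0, Y=3, Z=1) weight 1/28
  (X=0, Y=4, Z=1) weight 3/80
  (X=0, Y=5, Z=0) weight 1/20
  (X=0, Y=5, Z=2) weight 3/80
  (X=1, Y=2, Z=1) weight 3/80
  (X=1, Y=3, Z=1) weight 1/28
  (X=1, Y=4, Z=1) weight 3/80
  … 2 more
Group by Y:
  weight(Y=2) = 3/40
  weight(Y=3) = 1/14
  weight(Y=4) = 3/40
  weight(Y=5) = 7/40
Total weight = 3/40 + 1/14 + 3/40 + 7/40 = 111/280
P(Y=2 | obs) = 3/40 / 111/280 = 7/37
P(Y=3 | obs) = 1/14 / 111/280 = 20/111
P(Y=4 | obs) = 3/40 / 111/280 = 7/37
P(Y=5 | obs) = 7/40 / 111/280 = 49/111

P(Y=2) = 7/37, P(Y=3) = 20/111, P(Y=4) = 7/37, P(Y=5) = 49/111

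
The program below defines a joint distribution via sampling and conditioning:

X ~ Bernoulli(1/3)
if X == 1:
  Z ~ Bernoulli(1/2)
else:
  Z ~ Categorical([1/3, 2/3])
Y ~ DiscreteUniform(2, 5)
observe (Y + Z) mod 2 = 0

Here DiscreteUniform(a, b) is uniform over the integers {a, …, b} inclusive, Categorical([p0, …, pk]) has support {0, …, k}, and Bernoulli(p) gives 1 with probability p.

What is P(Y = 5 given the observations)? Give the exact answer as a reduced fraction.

P(Y = 5 | obs) = 11/36

Enumerate traces; 8 have nonzero weight after conditioning:
  (X=0, Z=0, Y=2) weight 1/18
  (X=0, Z=0, Y=4) weight 1/18
  (X=0, Z=1, Y=3) weight 1/9
  (X=0, Z=1, Y=5) weight 1/9
  (X=1, Z=0, Y=2) weight 1/24
  (X=1, Z=0, Y=4) weight 1/24
  (X=1, Z=1, Y=3) weight 1/24
  (X=1, Z=1, Y=5) weight 1/24
Group by Y:
  weight(Y=2) = 7/72
  weight(Y=3) = 11/72
  weight(Y=4) = 7/72
  weight(Y=5) = 11/72
Total weight = 7/72 + 11/72 + 7/72 + 11/72 = 1/2
P(Y=2 | obs) = 7/72 / 1/2 = 7/36
P(Y=3 | obs) = 11/72 / 1/2 = 11/36
P(Y=4 | obs) = 7/72 / 1/2 = 7/36
P(Y=5 | obs) = 11/72 / 1/2 = 11/36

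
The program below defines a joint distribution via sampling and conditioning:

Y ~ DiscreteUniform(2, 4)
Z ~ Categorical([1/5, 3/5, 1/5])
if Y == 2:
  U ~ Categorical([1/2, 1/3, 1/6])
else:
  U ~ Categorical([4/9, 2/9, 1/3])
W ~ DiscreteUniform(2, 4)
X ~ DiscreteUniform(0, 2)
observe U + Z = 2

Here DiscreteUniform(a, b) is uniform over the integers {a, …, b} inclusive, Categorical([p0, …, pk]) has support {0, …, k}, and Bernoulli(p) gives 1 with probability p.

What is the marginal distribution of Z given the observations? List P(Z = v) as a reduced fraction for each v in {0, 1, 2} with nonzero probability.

Enumerate traces; 81 have nonzero weight after conditioning:
  (Y=2, Z=0, U=2, W=2, X=0) weight 1/810
  (Y=2, Z=0, U=2, W=2, X=1) weight 1/810
  (Y=2, Z=0, U=2, W=2, X=2) weight 1/810
  (Y=2, Z=0, U=2, W=3, X=0) weight 1/810
  (Y=2, Z=0, U=2, W=3, X=1) weight 1/810
  (Y=2, Z=0, U=2, W=3, X=2) weight 1/810
  (Y=2, Z=0, U=2, W=4, X=0) weight 1/810
  (Y=2, Z=0, U=2, W=4, X=1) weight 1/810
  (Y=2, Z=1, U=1, W=2, X=0) weight 1/135
  (Y=2, Z=2, U=0, W=2, X=0) weight 1/270
  … 71 more
Group by Z:
  weight(Z=0) = 1/18
  weight(Z=1) = 7/45
  weight(Z=2) = 5/54
Total weight = 1/18 + 7/45 + 5/54 = 41/135
P(Z=0 | obs) = 1/18 / 41/135 = 15/82
P(Z=1 | obs) = 7/45 / 41/135 = 21/41
P(Z=2 | obs) = 5/54 / 41/135 = 25/82

P(Z=0) = 15/82, P(Z=1) = 21/41, P(Z=2) = 25/82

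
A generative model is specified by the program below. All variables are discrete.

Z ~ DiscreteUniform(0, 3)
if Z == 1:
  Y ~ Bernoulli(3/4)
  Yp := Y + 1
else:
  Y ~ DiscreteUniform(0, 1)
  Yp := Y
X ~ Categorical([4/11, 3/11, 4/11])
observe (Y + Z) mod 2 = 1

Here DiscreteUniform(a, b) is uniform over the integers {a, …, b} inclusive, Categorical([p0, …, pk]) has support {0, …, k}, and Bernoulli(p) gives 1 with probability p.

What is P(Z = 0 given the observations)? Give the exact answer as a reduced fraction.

P(Z = 0 | obs) = 2/7

Enumerate traces; 12 have nonzero weight after conditioning:
  (Z=0, Y=1, X=0) weight 1/22
  (Z=0, Y=1, X=1) weight 3/88
  (Z=0, Y=1, X=2) weight 1/22
  (Z=1, Y=0, X=0) weight 1/44
  (Z=1, Y=0, X=1) weight 3/176
  (Z=1, Y=0, X=2) weight 1/44
  (Z=2, Y=1, X=0) weight 1/22
  (Z=2, Y=1, X=1) weight 3/88
  (Z=3, Y=0, X=0) weight 1/22
  … 3 more
Group by Z:
  weight(Z=0) = 1/8
  weight(Z=1) = 1/16
  weight(Z=2) = 1/8
  weight(Z=3) = 1/8
Total weight = 1/8 + 1/16 + 1/8 + 1/8 = 7/16
P(Z=0 | obs) = 1/8 / 7/16 = 2/7
P(Z=1 | obs) = 1/16 / 7/16 = 1/7
P(Z=2 | obs) = 1/8 / 7/16 = 2/7
P(Z=3 | obs) = 1/8 / 7/16 = 2/7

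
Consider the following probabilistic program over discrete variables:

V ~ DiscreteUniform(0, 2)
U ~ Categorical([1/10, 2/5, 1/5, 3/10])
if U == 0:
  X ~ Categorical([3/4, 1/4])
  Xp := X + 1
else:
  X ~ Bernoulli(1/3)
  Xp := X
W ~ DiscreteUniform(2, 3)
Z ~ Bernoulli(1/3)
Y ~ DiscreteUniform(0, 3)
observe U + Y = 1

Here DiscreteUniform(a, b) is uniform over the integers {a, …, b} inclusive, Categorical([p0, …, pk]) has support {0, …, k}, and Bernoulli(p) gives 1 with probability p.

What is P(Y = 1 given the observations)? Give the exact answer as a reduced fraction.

Enumerate traces; 48 have nonzero weight after conditioning:
  (V=0, U=0, X=0, W=2, Z=0, Y=1) weight 1/480
  (V=0, U=0, X=0, W=2, Z=1, Y=1) weight 1/960
  (V=0, U=0, X=0, W=3, Z=0, Y=1) weight 1/480
  (V=0, U=0, X=0, W=3, Z=1, Y=1) weight 1/960
  (V=0, U=0, X=1, W=2, Z=0, Y=1) weight 1/1440
  (V=0, U=0, X=1, W=2, Z=1, Y=1) weight 1/2880
  (V=0, U=0, X=1, W=3, Z=0, Y=1) weight 1/1440
  (V=0, U=0, X=1, W=3, Z=1, Y=1) weight 1/2880
  (V=0, U=1, X=0, W=2, Z=0, Y=0) weight 1/135
  … 39 more
Group by Y:
  weight(Y=0) = 1/10
  weight(Y=1) = 1/40
Total weight = 1/10 + 1/40 = 1/8
P(Y=0 | obs) = 1/10 / 1/8 = 4/5
P(Y=1 | obs) = 1/40 / 1/8 = 1/5

P(Y = 1 | obs) = 1/5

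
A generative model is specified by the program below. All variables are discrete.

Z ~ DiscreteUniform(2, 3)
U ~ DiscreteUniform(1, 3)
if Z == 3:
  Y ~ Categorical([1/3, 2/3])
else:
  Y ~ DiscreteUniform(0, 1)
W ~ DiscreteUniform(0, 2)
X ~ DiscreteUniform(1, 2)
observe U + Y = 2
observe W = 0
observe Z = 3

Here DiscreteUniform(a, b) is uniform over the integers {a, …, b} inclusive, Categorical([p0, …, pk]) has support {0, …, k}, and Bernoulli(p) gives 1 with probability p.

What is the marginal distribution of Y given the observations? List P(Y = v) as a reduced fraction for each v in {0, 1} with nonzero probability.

Enumerate traces; 4 have nonzero weight after conditioning:
  (Z=3, U=1, Y=1, W=0, X=1) weight 1/54
  (Z=3, U=1, Y=1, W=0, X=2) weight 1/54
  (Z=3, U=2, Y=0, W=0, X=1) weight 1/108
  (Z=3, U=2, Y=0, W=0, X=2) weight 1/108
Group by Y:
  weight(Y=0) = 1/54
  weight(Y=1) = 1/27
Total weight = 1/54 + 1/27 = 1/18
P(Y=0 | obs) = 1/54 / 1/18 = 1/3
P(Y=1 | obs) = 1/27 / 1/18 = 2/3

P(Y=0) = 1/3, P(Y=1) = 2/3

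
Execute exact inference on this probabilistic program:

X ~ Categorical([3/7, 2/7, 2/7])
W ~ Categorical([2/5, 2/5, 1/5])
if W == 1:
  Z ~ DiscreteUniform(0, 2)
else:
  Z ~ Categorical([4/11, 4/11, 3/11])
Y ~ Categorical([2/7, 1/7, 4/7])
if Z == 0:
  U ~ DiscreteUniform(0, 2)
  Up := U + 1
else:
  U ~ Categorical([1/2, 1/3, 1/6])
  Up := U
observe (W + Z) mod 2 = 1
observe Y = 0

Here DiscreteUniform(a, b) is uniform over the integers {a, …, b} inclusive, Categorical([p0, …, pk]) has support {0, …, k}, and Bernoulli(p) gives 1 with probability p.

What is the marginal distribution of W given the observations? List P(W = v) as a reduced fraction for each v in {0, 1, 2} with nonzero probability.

Enumerate traces; 36 have nonzero weight after conditioning:
  (X=0, W=0, Z=1, Y=0, U=0) weight 24/2695
  (X=0, W=0, Z=1, Y=0, U=1) weight 16/2695
  (X=0, W=0, Z=1, Y=0, U=2) weight 8/2695
  (X=0, W=1, Z=0, Y=0, U=0) weight 4/735
  (X=0, W=1, Z=0, Y=0, U=1) weight 4/735
  (X=0, W=1, Z=0, Y=0, U=2) weight 4/735
  (X=0, W=1, Z=2, Y=0, U=0) weight 2/245
  (X=0, W=1, Z=2, Y=0, U=1) weight 4/735
  (X=0, W=2, Z=1, Y=0, U=0) weight 12/2695
  … 27 more
Group by W:
  weight(W=0) = 16/385
  weight(W=1) = 8/105
  weight(W=2) = 8/385
Total weight = 16/385 + 8/105 + 8/385 = 32/231
P(W=0 | obs) = 16/385 / 32/231 = 3/10
P(W=1 | obs) = 8/105 / 32/231 = 11/20
P(W=2 | obs) = 8/385 / 32/231 = 3/20

P(W=0) = 3/10, P(W=1) = 11/20, P(W=2) = 3/20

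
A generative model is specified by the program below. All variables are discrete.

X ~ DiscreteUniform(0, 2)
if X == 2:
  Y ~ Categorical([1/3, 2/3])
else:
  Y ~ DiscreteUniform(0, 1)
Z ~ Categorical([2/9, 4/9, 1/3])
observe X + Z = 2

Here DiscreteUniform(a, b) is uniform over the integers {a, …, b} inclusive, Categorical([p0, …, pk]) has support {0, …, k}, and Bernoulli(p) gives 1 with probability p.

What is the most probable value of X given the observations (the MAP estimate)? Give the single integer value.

Enumerate traces; 6 have nonzero weight after conditioning:
  (X=0, Y=0, Z=2) weight 1/18
  (X=0, Y=1, Z=2) weight 1/18
  (X=1, Y=0, Z=1) weight 2/27
  (X=1, Y=1, Z=1) weight 2/27
  (X=2, Y=0, Z=0) weight 2/81
  (X=2, Y=1, Z=0) weight 4/81
Group by X:
  weight(X=0) = 1/9
  weight(X=1) = 4/27
  weight(X=2) = 2/27
Total weight = 1/9 + 4/27 + 2/27 = 1/3
P(X=0 | obs) = 1/9 / 1/3 = 1/3
P(X=1 | obs) = 4/27 / 1/3 = 4/9
P(X=2 | obs) = 2/27 / 1/3 = 2/9
argmax = 1

argmax_v P(X = v | obs) = 1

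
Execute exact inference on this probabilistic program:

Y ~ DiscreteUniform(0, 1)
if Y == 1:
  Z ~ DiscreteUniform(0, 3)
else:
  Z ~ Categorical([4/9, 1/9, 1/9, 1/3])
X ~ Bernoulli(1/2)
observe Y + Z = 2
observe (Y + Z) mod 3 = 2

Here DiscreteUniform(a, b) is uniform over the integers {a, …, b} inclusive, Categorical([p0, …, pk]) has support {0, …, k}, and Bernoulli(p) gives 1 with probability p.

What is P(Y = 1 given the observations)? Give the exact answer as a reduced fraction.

Enumerate traces; 4 have nonzero weight after conditioning:
  (Y=0, Z=2, X=0) weight 1/36
  (Y=0, Z=2, X=1) weight 1/36
  (Y=1, Z=1, X=0) weight 1/16
  (Y=1, Z=1, X=1) weight 1/16
Group by Y:
  weight(Y=0) = 1/18
  weight(Y=1) = 1/8
Total weight = 1/18 + 1/8 = 13/72
P(Y=0 | obs) = 1/18 / 13/72 = 4/13
P(Y=1 | obs) = 1/8 / 13/72 = 9/13

P(Y = 1 | obs) = 9/13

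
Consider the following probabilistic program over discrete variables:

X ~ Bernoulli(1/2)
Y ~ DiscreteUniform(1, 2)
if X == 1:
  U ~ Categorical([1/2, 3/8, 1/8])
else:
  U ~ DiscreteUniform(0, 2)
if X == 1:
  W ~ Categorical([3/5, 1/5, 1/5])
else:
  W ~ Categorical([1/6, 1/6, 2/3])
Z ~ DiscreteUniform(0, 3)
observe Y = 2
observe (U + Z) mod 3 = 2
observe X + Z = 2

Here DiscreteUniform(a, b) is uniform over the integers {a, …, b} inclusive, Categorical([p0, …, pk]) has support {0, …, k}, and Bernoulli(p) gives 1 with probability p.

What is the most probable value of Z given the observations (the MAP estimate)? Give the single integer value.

Enumerate traces; 6 have nonzero weight after conditioning:
  (X=0, Y=2, U=0, W=0, Z=2) weight 1/288
  (X=0, Y=2, U=0, W=1, Z=2) weight 1/288
  (X=0, Y=2, U=0, W=2, Z=2) weight 1/72
  (X=1, Y=2, U=1, W=0, Z=1) weight 9/640
  (X=1, Y=2, U=1, W=1, Z=1) weight 3/640
  (X=1, Y=2, U=1, W=2, Z=1) weight 3/640
Group by Z:
  weight(Z=1) = 3/128
  weight(Z=2) = 1/48
Total weight = 3/128 + 1/48 = 17/384
P(Z=1 | obs) = 3/128 / 17/384 = 9/17
P(Z=2 | obs) = 1/48 / 17/384 = 8/17
argmax = 1

argmax_v P(Z = v | obs) = 1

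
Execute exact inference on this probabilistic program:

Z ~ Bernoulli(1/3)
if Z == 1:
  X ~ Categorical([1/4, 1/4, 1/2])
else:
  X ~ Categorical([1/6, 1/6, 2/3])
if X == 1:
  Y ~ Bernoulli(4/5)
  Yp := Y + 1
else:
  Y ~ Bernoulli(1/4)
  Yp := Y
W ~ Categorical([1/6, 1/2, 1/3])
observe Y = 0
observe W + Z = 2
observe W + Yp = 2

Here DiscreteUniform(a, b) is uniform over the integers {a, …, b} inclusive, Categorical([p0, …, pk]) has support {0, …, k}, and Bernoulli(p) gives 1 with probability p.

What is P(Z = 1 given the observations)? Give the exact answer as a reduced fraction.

Enumerate traces; 3 have nonzero weight after conditioning:
  (Z=0, X=0, Y=0, W=2) weight 1/36
  (Z=0, X=2, Y=0, W=2) weight 1/9
  (Z=1, X=1, Y=0, W=1) weight 1/120
Group by Z:
  weight(Z=0) = 5/36
  weight(Z=1) = 1/120
Total weight = 5/36 + 1/120 = 53/360
P(Z=0 | obs) = 5/36 / 53/360 = 50/53
P(Z=1 | obs) = 1/120 / 53/360 = 3/53

P(Z = 1 | obs) = 3/53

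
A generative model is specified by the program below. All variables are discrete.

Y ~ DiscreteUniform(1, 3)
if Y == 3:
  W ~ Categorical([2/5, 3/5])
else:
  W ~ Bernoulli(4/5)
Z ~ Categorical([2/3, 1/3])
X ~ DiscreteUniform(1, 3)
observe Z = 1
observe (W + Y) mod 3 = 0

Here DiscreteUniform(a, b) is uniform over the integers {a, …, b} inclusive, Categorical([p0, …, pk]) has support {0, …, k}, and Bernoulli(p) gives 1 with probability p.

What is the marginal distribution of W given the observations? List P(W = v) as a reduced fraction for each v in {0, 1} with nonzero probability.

P(W=0) = 1/3, P(W=1) = 2/3

Enumerate traces; 6 have nonzero weight after conditioning:
  (Y=2, W=1, Z=1, X=1) weight 4/135
  (Y=2, W=1, Z=1, X=2) weight 4/135
  (Y=2, W=1, Z=1, X=3) weight 4/135
  (Y=3, W=0, Z=1, X=1) weight 2/135
  (Y=3, W=0, Z=1, X=2) weight 2/135
  (Y=3, W=0, Z=1, X=3) weight 2/135
Group by W:
  weight(W=0) = 2/45
  weight(W=1) = 4/45
Total weight = 2/45 + 4/45 = 2/15
P(W=0 | obs) = 2/45 / 2/15 = 1/3
P(W=1 | obs) = 4/45 / 2/15 = 2/3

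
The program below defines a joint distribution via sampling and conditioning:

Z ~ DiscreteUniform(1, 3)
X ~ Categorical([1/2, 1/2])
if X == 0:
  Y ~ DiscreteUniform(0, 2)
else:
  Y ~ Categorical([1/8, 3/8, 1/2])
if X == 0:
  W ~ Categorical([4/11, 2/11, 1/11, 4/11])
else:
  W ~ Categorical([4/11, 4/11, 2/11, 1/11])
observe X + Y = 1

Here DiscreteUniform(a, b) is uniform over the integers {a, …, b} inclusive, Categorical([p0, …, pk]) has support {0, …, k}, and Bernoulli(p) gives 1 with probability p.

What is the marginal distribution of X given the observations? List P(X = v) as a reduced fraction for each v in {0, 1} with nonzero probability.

P(X=0) = 8/11, P(X=1) = 3/11

Enumerate traces; 24 have nonzero weight after conditioning:
  (Z=1, X=0, Y=1, W=0) weight 2/99
  (Z=1, X=0, Y=1, W=1) weight 1/99
  (Z=1, X=0, Y=1, W=2) weight 1/198
  (Z=1, X=0, Y=1, W=3) weight 2/99
  (Z=1, X=1, Y=0, W=0) weight 1/132
  (Z=1, X=1, Y=0, W=1) weight 1/132
  (Z=1, X=1, Y=0, W=2) weight 1/264
  (Z=1, X=1, Y=0, W=3) weight 1/528
  … 16 more
Group by X:
  weight(X=0) = 1/6
  weight(X=1) = 1/16
Total weight = 1/6 + 1/16 = 11/48
P(X=0 | obs) = 1/6 / 11/48 = 8/11
P(X=1 | obs) = 1/16 / 11/48 = 3/11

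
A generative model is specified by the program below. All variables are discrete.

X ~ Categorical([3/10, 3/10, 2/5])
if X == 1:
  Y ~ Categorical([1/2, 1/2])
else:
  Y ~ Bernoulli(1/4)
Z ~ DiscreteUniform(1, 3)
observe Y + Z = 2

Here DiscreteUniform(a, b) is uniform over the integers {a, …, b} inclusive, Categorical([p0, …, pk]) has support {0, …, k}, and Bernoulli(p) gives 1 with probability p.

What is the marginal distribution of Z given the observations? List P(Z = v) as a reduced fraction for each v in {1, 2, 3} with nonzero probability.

Enumerate traces; 6 have nonzero weight after conditioning:
  (X=0, Y=0, Z=2) weight 3/40
  (X=0, Y=1, Z=1) weight 1/40
  (X=1, Y=0, Z=2) weight 1/20
  (X=1, Y=1, Z=1) weight 1/20
  (X=2, Y=0, Z=2) weight 1/10
  (X=2, Y=1, Z=1) weight 1/30
Group by Z:
  weight(Z=1) = 13/120
  weight(Z=2) = 9/40
Total weight = 13/120 + 9/40 = 1/3
P(Z=1 | obs) = 13/120 / 1/3 = 13/40
P(Z=2 | obs) = 9/40 / 1/3 = 27/40

P(Z=1) = 13/40, P(Z=2) = 27/40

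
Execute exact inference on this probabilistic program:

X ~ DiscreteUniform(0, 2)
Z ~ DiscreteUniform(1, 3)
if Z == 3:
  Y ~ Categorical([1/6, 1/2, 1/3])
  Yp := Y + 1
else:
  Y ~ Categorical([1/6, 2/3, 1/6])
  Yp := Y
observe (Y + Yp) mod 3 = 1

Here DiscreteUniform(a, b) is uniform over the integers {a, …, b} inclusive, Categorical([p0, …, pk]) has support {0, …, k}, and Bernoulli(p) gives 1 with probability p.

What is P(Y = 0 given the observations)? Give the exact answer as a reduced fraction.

Enumerate traces; 9 have nonzero weight after conditioning:
  (X=0, Z=1, Y=2) weight 1/54
  (X=0, Z=2, Y=2) weight 1/54
  (X=0, Z=3, Y=0) weight 1/54
  (X=1, Z=1, Y=2) weight 1/54
  (X=1, Z=2, Y=2) weight 1/54
  (X=1, Z=3, Y=0) weight 1/54
  (X=2, Z=1, Y=2) weight 1/54
  (X=2, Z=2, Y=2) weight 1/54
  … 1 more
Group by Y:
  weight(Y=0) = 1/18
  weight(Y=2) = 1/9
Total weight = 1/18 + 1/9 = 1/6
P(Y=0 | obs) = 1/18 / 1/6 = 1/3
P(Y=2 | obs) = 1/9 / 1/6 = 2/3

P(Y = 0 | obs) = 1/3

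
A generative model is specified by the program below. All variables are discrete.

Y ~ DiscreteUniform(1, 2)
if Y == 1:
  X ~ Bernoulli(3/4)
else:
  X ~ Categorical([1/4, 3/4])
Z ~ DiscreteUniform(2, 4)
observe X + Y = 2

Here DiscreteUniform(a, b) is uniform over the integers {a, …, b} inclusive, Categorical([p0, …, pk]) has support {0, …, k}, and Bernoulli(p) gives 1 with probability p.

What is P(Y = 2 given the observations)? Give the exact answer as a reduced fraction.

Enumerate traces; 6 have nonzero weight after conditioning:
  (Y=1, X=1, Z=2) weight 1/8
  (Y=1, X=1, Z=3) weight 1/8
  (Y=1, X=1, Z=4) weight 1/8
  (Y=2, X=0, Z=2) weight 1/24
  (Y=2, X=0, Z=3) weight 1/24
  (Y=2, X=0, Z=4) weight 1/24
Group by Y:
  weight(Y=1) = 3/8
  weight(Y=2) = 1/8
Total weight = 3/8 + 1/8 = 1/2
P(Y=1 | obs) = 3/8 / 1/2 = 3/4
P(Y=2 | obs) = 1/8 / 1/2 = 1/4

P(Y = 2 | obs) = 1/4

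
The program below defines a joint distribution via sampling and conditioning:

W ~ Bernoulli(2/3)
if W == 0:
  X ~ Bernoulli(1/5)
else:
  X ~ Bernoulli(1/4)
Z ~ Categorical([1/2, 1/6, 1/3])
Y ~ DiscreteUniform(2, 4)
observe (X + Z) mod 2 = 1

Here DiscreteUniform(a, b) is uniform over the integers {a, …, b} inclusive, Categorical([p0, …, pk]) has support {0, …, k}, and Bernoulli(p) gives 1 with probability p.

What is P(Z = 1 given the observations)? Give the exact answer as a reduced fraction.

Enumerate traces; 18 have nonzero weight after conditioning:
  (W=0, X=0, Z=1, Y=2) weight 2/135
  (W=0, X=0, Z=1, Y=3) weight 2/135
  (W=0, X=0, Z=1, Y=4) weight 2/135
  (W=0, X=1, Z=0, Y=2) weight 1/90
  (W=0, X=1, Z=0, Y=3) weight 1/90
  (W=0, X=1, Z=0, Y=4) weight 1/90
  (W=0, X=1, Z=2, Y=2) weight 1/135
  (W=0, X=1, Z=2, Y=3) weight 1/135
  … 10 more
Group by Z:
  weight(Z=0) = 7/60
  weight(Z=1) = 23/180
  weight(Z=2) = 7/90
Total weight = 7/60 + 23/180 + 7/90 = 29/90
P(Z=0 | obs) = 7/60 / 29/90 = 21/58
P(Z=1 | obs) = 23/180 / 29/90 = 23/58
P(Z=2 | obs) = 7/90 / 29/90 = 7/29

P(Z = 1 | obs) = 23/58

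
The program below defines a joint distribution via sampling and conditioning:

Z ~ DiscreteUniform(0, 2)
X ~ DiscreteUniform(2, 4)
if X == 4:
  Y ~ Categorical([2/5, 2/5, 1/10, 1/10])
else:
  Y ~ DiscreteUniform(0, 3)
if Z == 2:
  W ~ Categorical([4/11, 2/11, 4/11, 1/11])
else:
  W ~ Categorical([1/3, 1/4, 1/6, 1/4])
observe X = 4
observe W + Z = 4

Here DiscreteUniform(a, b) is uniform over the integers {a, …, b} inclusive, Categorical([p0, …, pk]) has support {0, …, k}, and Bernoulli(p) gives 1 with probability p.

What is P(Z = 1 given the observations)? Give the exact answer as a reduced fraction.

Enumerate traces; 8 have nonzero weight after conditioning:
  (Z=1, X=4, Y=0, W=3) weight 1/90
  (Z=1, X=4, Y=1, W=3) weight 1/90
  (Z=1, X=4, Y=2, W=3) weight 1/360
  (Z=1, X=4, Y=3, W=3) weight 1/360
  (Z=2, X=4, Y=0, W=2) weight 8/495
  (Z=2, X=4, Y=1, W=2) weight 8/495
  (Z=2, X=4, Y=2, W=2) weight 2/495
  (Z=2, X=4, Y=3, W=2) weight 2/495
Group by Z:
  weight(Z=1) = 1/36
  weight(Z=2) = 4/99
Total weight = 1/36 + 4/99 = 3/44
P(Z=1 | obs) = 1/36 / 3/44 = 11/27
P(Z=2 | obs) = 4/99 / 3/44 = 16/27

P(Z = 1 | obs) = 11/27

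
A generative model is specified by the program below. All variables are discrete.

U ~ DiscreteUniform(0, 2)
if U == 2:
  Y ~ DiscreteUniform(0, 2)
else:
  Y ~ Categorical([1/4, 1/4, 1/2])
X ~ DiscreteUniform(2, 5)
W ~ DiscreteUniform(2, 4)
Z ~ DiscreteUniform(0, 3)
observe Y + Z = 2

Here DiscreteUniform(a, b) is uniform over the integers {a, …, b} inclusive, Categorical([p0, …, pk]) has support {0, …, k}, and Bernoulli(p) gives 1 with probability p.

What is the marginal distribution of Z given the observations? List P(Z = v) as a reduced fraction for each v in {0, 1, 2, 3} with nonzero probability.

P(Z=0) = 4/9, P(Z=1) = 5/18, P(Z=2) = 5/18

Enumerate traces; 108 have nonzero weight after conditioning:
  (U=0, Y=0, X=2, W=2, Z=2) weight 1/576
  (U=0, Y=0, X=2, W=3, Z=2) weight 1/576
  (U=0, Y=0, X=2, W=4, Z=2) weight 1/576
  (U=0, Y=0, X=3, W=2, Z=2) weight 1/576
  (U=0, Y=0, X=3, W=3, Z=2) weight 1/576
  (U=0, Y=0, X=3, W=4, Z=2) weight 1/576
  (U=0, Y=0, X=4, W=2, Z=2) weight 1/576
  (U=0, Y=0, X=4, W=3, Z=2) weight 1/576
  (U=0, Y=1, X=2, W=2, Z=1) weight 1/576
  (U=0, Y=2, X=2, W=2, Z=0) weight 1/288
  … 98 more
Group by Z:
  weight(Z=0) = 1/9
  weight(Z=1) = 5/72
  weight(Z=2) = 5/72
Total weight = 1/9 + 5/72 + 5/72 = 1/4
P(Z=0 | obs) = 1/9 / 1/4 = 4/9
P(Z=1 | obs) = 5/72 / 1/4 = 5/18
P(Z=2 | obs) = 5/72 / 1/4 = 5/18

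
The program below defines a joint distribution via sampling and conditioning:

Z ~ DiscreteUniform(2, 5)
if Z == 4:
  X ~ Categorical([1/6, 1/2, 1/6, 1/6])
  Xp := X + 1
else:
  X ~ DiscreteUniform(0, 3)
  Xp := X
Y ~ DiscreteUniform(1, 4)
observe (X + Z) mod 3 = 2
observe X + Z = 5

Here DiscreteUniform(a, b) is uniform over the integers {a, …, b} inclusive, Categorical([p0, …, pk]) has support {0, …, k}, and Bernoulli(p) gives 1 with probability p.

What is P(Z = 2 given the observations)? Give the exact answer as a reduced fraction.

Enumerate traces; 16 have nonzero weight after conditioning:
  (Z=2, X=3, Y=1) weight 1/64
  (Z=2, X=3, Y=2) weight 1/64
  (Z=2, X=3, Y=3) weight 1/64
  (Z=2, X=3, Y=4) weight 1/64
  (Z=3, X=2, Y=1) weight 1/64
  (Z=3, X=2, Y=2) weight 1/64
  (Z=3, X=2, Y=3) weight 1/64
  (Z=3, X=2, Y=4) weight 1/64
  (Z=4, X=1, Y=1) weight 1/32
  (Z=5, X=0, Y=1) weight 1/64
  … 6 more
Group by Z:
  weight(Z=2) = 1/16
  weight(Z=3) = 1/16
  weight(Z=4) = 1/8
  weight(Z=5) = 1/16
Total weight = 1/16 + 1/16 + 1/8 + 1/16 = 5/16
P(Z=2 | obs) = 1/16 / 5/16 = 1/5
P(Z=3 | obs) = 1/16 / 5/16 = 1/5
P(Z=4 | obs) = 1/8 / 5/16 = 2/5
P(Z=5 | obs) = 1/16 / 5/16 = 1/5

P(Z = 2 | obs) = 1/5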